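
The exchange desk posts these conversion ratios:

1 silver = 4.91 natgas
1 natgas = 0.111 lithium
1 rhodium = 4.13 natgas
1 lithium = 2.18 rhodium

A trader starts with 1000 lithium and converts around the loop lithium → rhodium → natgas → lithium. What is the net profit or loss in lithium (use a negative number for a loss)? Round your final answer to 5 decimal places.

-0.62260

1000 lithium × 2.18 = 2180 rhodium
2180 rhodium × 4.13 = 9003.4 natgas
9003.4 natgas × 0.111 = 999.3774 lithium
Net change: 999.3774 − 1000 = -0.6226 lithium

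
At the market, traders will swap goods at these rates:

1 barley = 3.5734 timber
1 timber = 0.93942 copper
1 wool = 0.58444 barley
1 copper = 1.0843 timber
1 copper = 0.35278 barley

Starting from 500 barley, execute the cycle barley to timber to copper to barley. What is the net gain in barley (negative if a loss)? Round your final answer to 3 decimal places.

92.128

500 barley × 3.5734 = 1786.7 timber
1786.7 timber × 0.93942 = 1678.461714 copper
1678.461714 copper × 0.35278 = 592.12772346492 barley
Net change: 592.12772346492 − 500 = 92.12772346492 barley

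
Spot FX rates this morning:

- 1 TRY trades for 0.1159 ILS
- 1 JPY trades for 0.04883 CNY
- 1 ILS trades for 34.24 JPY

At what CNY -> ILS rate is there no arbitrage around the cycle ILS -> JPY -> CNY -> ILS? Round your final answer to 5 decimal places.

Known legs of the cycle: 34.24 × 0.04883 = 1.6719392
For no arbitrage the full-cycle product must be 1, so the missing rate is 1 / 1.6719392 ≈ 0.5981079.

0.59811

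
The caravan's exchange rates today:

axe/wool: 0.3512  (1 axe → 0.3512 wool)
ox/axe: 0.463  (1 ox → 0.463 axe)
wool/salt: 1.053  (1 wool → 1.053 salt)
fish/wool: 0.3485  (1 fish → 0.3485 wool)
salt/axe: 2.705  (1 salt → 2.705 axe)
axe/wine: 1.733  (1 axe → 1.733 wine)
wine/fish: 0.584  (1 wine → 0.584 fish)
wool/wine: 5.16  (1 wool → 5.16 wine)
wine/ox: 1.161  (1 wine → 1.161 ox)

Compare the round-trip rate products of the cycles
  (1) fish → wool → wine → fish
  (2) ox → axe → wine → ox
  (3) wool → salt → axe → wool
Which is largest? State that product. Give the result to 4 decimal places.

1.0502

(1) 0.3485 × 5.16 × 0.584 = 1.05018
(2) 0.463 × 1.733 × 1.161 = 0.93156
(3) 1.053 × 2.705 × 0.3512 = 1.00035
Highest is cycle (1) at 1.0502 (>1, arbitrage).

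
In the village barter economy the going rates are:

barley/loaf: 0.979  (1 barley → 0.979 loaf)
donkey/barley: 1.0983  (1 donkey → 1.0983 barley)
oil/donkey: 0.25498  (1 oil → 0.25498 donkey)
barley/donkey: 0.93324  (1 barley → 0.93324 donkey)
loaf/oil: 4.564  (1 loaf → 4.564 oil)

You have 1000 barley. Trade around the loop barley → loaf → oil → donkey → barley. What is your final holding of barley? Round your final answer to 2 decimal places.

1000 barley × 0.979 = 979 loaf
979 loaf × 4.564 = 4468.156 oil
4468.156 oil × 0.25498 = 1139.29041688 donkey
1139.29041688 donkey × 1.0983 = 1251.282664859304 barley

1251.28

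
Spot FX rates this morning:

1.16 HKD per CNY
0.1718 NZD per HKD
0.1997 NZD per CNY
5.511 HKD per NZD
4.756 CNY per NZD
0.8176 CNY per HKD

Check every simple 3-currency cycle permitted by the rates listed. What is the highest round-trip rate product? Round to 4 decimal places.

NZD→CNY→HKD→NZD: 4.756 × 1.16 × 0.1718 = 0.94781
NZD→HKD→CNY→NZD: 5.511 × 0.8176 × 0.1997 = 0.89981
Maximum is NZD→CNY→HKD→NZD at 0.9478; no arbitrage — every cycle loses value.

0.9478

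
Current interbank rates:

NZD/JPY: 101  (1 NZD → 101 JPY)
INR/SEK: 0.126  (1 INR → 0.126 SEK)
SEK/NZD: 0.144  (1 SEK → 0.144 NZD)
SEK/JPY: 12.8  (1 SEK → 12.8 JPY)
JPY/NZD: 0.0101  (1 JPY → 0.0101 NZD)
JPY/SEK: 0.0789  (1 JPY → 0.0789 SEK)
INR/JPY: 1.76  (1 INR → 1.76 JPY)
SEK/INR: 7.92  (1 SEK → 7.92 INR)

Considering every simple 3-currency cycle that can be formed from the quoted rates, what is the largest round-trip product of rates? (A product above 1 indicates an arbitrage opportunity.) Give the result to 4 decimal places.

SEK→NZD→JPY→SEK: 0.144 × 101 × 0.0789 = 1.14752
SEK→INR→JPY→SEK: 7.92 × 1.76 × 0.0789 = 1.09980
Maximum is SEK→NZD→JPY→SEK at 1.1475; arbitrage exists.

1.1475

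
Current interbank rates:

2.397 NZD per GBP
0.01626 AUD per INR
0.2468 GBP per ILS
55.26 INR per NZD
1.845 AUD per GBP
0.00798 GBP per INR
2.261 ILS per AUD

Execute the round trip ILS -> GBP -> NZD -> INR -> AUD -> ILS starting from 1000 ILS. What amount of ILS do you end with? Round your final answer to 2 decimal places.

1201.84

1000 ILS × 0.2468 = 246.8 GBP
246.8 GBP × 2.397 = 591.5796 NZD
591.5796 NZD × 55.26 = 32690.688696 INR
32690.688696 INR × 0.01626 = 531.55059819696 AUD
531.55059819696 AUD × 2.261 = 1201.83590252332656 ILS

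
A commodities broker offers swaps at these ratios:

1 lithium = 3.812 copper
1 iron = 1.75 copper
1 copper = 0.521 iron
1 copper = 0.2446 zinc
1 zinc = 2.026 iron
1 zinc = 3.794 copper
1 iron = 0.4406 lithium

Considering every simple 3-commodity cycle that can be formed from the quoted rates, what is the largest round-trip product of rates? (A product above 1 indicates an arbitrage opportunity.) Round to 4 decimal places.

iron→lithium→copper→iron: 0.4406 × 3.812 × 0.521 = 0.87505
zinc→iron→copper→zinc: 2.026 × 1.75 × 0.2446 = 0.86723
Maximum is iron→lithium→copper→iron at 0.8751; no arbitrage — every cycle loses value.

0.8751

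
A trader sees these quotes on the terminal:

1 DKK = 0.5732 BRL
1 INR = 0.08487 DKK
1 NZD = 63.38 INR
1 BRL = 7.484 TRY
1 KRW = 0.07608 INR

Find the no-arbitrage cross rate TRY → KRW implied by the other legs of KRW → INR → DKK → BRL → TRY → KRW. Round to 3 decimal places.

Known legs of the cycle: 0.07608 × 0.08487 × 0.5732 × 7.484 = 0.02769903676107648
For no arbitrage the full-cycle product must be 1, so the missing rate is 1 / 0.02769903676107648 ≈ 36.10234.

36.102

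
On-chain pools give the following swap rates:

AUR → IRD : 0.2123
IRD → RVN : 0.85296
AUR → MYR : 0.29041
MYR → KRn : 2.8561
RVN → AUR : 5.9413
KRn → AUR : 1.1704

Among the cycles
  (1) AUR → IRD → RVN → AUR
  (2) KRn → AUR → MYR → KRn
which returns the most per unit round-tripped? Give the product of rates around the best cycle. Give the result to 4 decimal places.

(1) 0.2123 × 0.85296 × 5.9413 = 1.07587
(2) 1.1704 × 0.29041 × 2.8561 = 0.97078
Highest is cycle (1) at 1.0759 (>1, arbitrage).

1.0759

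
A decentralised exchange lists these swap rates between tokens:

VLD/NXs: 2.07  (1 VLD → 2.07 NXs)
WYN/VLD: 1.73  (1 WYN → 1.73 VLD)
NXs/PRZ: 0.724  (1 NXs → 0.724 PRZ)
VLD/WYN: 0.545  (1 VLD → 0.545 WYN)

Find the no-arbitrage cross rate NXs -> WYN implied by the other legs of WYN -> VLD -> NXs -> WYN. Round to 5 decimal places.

0.27924

Known legs of the cycle: 1.73 × 2.07 = 3.5811
For no arbitrage the full-cycle product must be 1, so the missing rate is 1 / 3.5811 ≈ 0.2792438.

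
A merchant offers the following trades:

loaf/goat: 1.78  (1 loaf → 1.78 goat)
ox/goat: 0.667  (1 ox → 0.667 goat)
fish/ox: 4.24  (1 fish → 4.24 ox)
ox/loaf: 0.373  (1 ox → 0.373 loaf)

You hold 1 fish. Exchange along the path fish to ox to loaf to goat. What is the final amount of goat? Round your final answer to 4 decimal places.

1 fish × 4.24 = 4.24 ox
4.24 ox × 0.373 = 1.58152 loaf
1.58152 loaf × 1.78 = 2.8151056 goat

2.8151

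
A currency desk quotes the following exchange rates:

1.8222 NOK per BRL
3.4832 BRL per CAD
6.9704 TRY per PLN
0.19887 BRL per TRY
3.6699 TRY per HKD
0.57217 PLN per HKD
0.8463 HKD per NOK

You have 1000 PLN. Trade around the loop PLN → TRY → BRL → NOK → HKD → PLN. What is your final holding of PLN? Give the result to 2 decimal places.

1000 PLN × 6.9704 = 6970.4 TRY
6970.4 TRY × 0.19887 = 1386.203448 BRL
1386.203448 BRL × 1.8222 = 2525.9399229456 NOK
2525.9399229456 NOK × 0.8463 = 2137.70295678886128 HKD
2137.70295678886128 HKD × 0.57217 = 1223.1295007858827585776 PLN

1223.13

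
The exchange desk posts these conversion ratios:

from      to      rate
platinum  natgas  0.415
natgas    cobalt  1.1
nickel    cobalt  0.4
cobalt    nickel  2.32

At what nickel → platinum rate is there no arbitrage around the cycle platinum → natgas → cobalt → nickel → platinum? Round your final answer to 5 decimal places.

0.94422

Known legs of the cycle: 0.415 × 1.1 × 2.32 = 1.05908
For no arbitrage the full-cycle product must be 1, so the missing rate is 1 / 1.05908 ≈ 0.9442157.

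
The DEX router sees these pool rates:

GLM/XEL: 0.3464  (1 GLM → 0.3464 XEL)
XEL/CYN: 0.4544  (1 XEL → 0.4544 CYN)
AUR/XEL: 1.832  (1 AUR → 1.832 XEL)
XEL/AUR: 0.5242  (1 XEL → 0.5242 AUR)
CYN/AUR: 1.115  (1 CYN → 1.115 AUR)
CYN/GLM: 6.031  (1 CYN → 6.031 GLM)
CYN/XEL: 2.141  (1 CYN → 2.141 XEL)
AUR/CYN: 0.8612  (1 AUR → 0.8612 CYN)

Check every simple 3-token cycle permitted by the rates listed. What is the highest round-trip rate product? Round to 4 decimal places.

0.9665

CYN→XEL→AUR→CYN: 2.141 × 0.5242 × 0.8612 = 0.96654
GLM→XEL→CYN→GLM: 0.3464 × 0.4544 × 6.031 = 0.94930
CYN→AUR→XEL→CYN: 1.115 × 1.832 × 0.4544 = 0.92819
Maximum is CYN→XEL→AUR→CYN at 0.9665; no arbitrage — every cycle loses value.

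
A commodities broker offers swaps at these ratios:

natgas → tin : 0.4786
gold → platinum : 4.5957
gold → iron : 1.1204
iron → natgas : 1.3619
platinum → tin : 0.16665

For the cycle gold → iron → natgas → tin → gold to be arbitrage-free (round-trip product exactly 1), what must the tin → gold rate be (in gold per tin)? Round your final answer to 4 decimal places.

1.3693

Known legs of the cycle: 1.1204 × 1.3619 × 0.4786 = 0.730282702936
For no arbitrage the full-cycle product must be 1, so the missing rate is 1 / 0.730282702936 ≈ 1.369333.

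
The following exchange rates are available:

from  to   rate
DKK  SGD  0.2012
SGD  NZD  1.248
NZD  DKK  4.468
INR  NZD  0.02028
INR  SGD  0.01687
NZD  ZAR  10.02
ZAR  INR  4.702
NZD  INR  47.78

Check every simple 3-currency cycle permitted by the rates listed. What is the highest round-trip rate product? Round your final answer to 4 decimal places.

1.1219

SGD→NZD→DKK→SGD: 1.248 × 4.468 × 0.2012 = 1.12190
INR→SGD→NZD→INR: 0.01687 × 1.248 × 47.78 = 1.00595
INR→NZD→ZAR→INR: 0.02028 × 10.02 × 4.702 = 0.95547
Maximum is SGD→NZD→DKK→SGD at 1.1219; arbitrage exists.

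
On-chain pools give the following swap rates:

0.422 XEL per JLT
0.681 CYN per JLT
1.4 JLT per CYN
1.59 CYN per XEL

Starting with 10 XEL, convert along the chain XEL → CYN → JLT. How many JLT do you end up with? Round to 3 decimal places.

22.260

10 XEL × 1.59 = 15.9 CYN
15.9 CYN × 1.4 = 22.26 JLT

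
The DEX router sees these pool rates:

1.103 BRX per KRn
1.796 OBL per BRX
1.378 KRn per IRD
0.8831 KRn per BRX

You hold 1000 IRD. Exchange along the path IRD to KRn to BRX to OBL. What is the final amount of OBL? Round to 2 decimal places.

2729.80

1000 IRD × 1.378 = 1378 KRn
1378 KRn × 1.103 = 1519.934 BRX
1519.934 BRX × 1.796 = 2729.801464 OBL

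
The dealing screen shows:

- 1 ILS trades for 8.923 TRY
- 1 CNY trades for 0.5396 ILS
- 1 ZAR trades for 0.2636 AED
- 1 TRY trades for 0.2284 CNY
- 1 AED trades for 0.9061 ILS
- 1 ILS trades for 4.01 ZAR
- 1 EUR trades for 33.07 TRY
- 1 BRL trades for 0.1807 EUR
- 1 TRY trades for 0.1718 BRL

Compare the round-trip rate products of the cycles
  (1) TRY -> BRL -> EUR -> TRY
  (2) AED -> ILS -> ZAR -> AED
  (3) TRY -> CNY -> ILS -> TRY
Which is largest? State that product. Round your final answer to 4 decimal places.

(1) 0.1718 × 0.1807 × 33.07 = 1.02663
(2) 0.9061 × 4.01 × 0.2636 = 0.95778
(3) 0.2284 × 0.5396 × 8.923 = 1.09971
Highest is cycle (3) at 1.0997 (>1, arbitrage).

1.0997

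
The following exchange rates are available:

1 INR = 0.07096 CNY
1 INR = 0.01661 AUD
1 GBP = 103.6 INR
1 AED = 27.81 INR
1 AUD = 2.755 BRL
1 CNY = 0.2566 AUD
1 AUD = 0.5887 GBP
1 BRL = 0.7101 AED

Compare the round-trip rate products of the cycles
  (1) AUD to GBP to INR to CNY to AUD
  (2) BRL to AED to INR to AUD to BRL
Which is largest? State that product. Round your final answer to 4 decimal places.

(1) 0.5887 × 103.6 × 0.07096 × 0.2566 = 1.11051
(2) 0.7101 × 27.81 × 0.01661 × 2.755 = 0.90367
Highest is cycle (1) at 1.1105 (>1, arbitrage).

1.1105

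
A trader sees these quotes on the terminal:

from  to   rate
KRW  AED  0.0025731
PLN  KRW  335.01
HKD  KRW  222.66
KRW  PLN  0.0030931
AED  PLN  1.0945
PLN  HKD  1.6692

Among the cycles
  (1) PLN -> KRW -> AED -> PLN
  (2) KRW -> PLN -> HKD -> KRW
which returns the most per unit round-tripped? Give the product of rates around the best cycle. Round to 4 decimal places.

(1) 335.01 × 0.0025731 × 1.0945 = 0.94347
(2) 0.0030931 × 1.6692 × 222.66 = 1.14959
Highest is cycle (2) at 1.1496 (>1, arbitrage).

1.1496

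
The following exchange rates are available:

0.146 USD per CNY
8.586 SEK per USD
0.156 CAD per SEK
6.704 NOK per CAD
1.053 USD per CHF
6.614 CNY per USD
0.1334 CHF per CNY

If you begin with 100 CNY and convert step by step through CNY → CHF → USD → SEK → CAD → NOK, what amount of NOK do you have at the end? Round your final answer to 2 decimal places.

100 CNY × 0.1334 = 13.34 CHF
13.34 CHF × 1.053 = 14.04702 USD
14.04702 USD × 8.586 = 120.60771372 SEK
120.60771372 SEK × 0.156 = 18.81480334032 CAD
18.81480334032 CAD × 6.704 = 126.13444159350528 NOK

126.13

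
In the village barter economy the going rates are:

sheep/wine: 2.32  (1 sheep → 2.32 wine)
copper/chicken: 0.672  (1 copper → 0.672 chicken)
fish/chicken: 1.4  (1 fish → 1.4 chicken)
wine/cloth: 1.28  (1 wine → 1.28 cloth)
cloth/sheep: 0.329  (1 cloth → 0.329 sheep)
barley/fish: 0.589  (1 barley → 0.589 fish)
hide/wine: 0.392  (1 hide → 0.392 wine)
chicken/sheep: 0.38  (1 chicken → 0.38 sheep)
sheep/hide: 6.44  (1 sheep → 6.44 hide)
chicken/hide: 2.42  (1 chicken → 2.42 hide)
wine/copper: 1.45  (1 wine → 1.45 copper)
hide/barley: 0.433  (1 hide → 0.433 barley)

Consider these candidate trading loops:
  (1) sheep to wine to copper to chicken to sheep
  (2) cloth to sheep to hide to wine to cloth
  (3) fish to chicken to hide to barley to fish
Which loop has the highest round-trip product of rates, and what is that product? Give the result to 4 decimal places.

(1) 2.32 × 1.45 × 0.672 × 0.38 = 0.85903
(2) 0.329 × 6.44 × 0.392 × 1.28 = 1.06311
(3) 1.4 × 2.42 × 0.433 × 0.589 = 0.86407
Highest is cycle (2) at 1.0631 (>1, arbitrage).

1.0631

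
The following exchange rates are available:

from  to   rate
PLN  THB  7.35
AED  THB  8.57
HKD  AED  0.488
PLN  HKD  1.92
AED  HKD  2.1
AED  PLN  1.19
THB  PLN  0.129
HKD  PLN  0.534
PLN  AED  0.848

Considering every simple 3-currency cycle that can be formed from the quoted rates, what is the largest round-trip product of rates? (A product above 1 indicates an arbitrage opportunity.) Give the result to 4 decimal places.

PLN→HKD→AED→PLN: 1.92 × 0.488 × 1.19 = 1.11498
PLN→AED→HKD→PLN: 0.848 × 2.1 × 0.534 = 0.95095
PLN→AED→THB→PLN: 0.848 × 8.57 × 0.129 = 0.93749
Maximum is PLN→HKD→AED→PLN at 1.1150; arbitrage exists.

1.1150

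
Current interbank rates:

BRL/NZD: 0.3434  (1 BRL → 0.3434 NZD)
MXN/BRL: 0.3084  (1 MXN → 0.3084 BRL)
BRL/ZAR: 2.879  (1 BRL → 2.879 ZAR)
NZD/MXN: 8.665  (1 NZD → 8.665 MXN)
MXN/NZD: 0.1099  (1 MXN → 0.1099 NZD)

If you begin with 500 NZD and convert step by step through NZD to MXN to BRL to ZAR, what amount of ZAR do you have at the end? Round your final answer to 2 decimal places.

3846.76

500 NZD × 8.665 = 4332.5 MXN
4332.5 MXN × 0.3084 = 1336.143 BRL
1336.143 BRL × 2.879 = 3846.755697 ZAR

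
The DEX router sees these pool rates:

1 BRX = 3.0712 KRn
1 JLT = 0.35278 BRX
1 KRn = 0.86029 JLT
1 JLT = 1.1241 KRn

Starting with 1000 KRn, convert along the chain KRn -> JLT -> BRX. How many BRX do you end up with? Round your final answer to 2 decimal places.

1000 KRn × 0.86029 = 860.29 JLT
860.29 JLT × 0.35278 = 303.4931062 BRX

303.49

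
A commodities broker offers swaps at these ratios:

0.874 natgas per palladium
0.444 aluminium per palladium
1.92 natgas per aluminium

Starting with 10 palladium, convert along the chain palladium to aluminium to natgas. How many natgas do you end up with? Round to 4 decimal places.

10 palladium × 0.444 = 4.44 aluminium
4.44 aluminium × 1.92 = 8.5248 natgas

8.5248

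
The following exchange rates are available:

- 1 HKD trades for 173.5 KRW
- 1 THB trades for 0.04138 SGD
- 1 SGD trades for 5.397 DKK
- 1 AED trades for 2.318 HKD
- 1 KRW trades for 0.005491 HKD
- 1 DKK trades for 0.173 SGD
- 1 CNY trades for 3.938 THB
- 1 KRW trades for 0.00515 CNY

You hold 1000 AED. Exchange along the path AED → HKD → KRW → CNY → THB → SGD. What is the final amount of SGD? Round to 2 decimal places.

1000 AED × 2.318 = 2318 HKD
2318 HKD × 173.5 = 402173 KRW
402173 KRW × 0.00515 = 2071.19095 CNY
2071.19095 CNY × 3.938 = 8156.3499611 THB
8156.3499611 THB × 0.04138 = 337.509761390318 SGD

337.51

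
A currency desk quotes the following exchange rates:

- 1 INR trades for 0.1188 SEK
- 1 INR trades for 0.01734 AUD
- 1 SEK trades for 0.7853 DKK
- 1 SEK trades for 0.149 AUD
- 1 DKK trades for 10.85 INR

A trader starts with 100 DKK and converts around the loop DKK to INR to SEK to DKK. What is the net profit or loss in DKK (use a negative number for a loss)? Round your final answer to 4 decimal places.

1.2236

100 DKK × 10.85 = 1085 INR
1085 INR × 0.1188 = 128.898 SEK
128.898 SEK × 0.7853 = 101.2235994 DKK
Net change: 101.2235994 − 100 = 1.2235994 DKK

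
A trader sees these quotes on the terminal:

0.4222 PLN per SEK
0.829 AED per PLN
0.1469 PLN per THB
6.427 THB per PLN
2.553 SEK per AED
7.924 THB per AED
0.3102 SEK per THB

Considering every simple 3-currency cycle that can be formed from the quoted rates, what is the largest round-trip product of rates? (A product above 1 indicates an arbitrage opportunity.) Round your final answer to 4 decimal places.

THB→PLN→AED→THB: 0.1469 × 0.829 × 7.924 = 0.96499
AED→SEK→PLN→AED: 2.553 × 0.4222 × 0.829 = 0.89356
THB→SEK→PLN→THB: 0.3102 × 0.4222 × 6.427 = 0.84172
Maximum is THB→PLN→AED→THB at 0.9650; no arbitrage — every cycle loses value.

0.9650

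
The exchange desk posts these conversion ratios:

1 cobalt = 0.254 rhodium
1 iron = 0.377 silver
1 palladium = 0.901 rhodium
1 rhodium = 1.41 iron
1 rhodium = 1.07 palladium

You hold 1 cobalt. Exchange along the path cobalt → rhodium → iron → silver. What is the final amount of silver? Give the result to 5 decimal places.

0.13502

1 cobalt × 0.254 = 0.254 rhodium
0.254 rhodium × 1.41 = 0.35814 iron
0.35814 iron × 0.377 = 0.13501878 silver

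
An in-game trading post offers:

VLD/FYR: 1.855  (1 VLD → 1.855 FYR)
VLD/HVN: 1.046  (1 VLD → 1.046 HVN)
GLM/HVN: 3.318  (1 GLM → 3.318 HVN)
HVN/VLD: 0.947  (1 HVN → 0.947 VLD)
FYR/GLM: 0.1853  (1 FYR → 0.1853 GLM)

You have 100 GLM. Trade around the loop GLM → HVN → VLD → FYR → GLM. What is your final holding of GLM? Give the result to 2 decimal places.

100 GLM × 3.318 = 331.8 HVN
331.8 HVN × 0.947 = 314.2146 VLD
314.2146 VLD × 1.855 = 582.868083 FYR
582.868083 FYR × 0.1853 = 108.0054557799 GLM

108.01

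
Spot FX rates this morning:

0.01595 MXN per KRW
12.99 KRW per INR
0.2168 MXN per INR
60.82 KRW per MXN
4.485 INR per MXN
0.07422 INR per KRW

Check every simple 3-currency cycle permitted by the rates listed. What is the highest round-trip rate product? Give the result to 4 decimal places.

KRW→INR→MXN→KRW: 0.07422 × 0.2168 × 60.82 = 0.97865
KRW→MXN→INR→KRW: 0.01595 × 4.485 × 12.99 = 0.92925
Maximum is KRW→INR→MXN→KRW at 0.9786; no arbitrage — every cycle loses value.

0.9786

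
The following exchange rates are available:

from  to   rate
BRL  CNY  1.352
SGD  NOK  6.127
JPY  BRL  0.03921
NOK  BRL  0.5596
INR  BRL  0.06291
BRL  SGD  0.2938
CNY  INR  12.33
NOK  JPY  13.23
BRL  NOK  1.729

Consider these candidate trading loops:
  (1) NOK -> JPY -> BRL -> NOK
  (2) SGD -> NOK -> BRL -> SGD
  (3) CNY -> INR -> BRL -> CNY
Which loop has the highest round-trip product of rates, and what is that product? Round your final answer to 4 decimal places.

1.0487

(1) 13.23 × 0.03921 × 1.729 = 0.89692
(2) 6.127 × 0.5596 × 0.2938 = 1.00734
(3) 12.33 × 0.06291 × 1.352 = 1.04872
Highest is cycle (3) at 1.0487 (>1, arbitrage).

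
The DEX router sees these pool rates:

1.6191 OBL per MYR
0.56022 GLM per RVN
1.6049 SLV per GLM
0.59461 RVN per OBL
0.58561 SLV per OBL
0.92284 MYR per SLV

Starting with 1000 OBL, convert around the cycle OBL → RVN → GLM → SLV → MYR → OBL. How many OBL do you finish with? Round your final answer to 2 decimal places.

1000 OBL × 0.59461 = 594.61 RVN
594.61 RVN × 0.56022 = 333.1124142 GLM
333.1124142 GLM × 1.6049 = 534.61211354958 SLV
534.61211354958 SLV × 0.92284 = 493.3614428680944072 MYR
493.3614428680944072 MYR × 1.6191 = 798.80151214773165469752 OBL

798.80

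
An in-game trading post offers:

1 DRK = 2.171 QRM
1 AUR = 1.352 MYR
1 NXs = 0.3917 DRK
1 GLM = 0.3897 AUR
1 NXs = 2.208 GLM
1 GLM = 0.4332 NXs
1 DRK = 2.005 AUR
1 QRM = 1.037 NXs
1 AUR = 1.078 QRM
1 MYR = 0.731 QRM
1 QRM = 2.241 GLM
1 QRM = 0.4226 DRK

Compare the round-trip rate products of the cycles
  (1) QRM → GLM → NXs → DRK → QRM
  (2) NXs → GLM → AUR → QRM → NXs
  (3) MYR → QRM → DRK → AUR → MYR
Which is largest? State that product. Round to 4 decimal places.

0.9619

(1) 2.241 × 0.4332 × 0.3917 × 2.171 = 0.82555
(2) 2.208 × 0.3897 × 1.078 × 1.037 = 0.96189
(3) 0.731 × 0.4226 × 2.005 × 1.352 = 0.83741
Highest is cycle (2) at 0.9619 (≤1, no arbitrage).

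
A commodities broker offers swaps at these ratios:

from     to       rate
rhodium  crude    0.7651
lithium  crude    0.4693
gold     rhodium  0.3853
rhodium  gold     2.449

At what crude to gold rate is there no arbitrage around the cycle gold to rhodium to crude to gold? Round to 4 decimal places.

Known legs of the cycle: 0.3853 × 0.7651 = 0.29479303
For no arbitrage the full-cycle product must be 1, so the missing rate is 1 / 0.29479303 ≈ 3.392210.

3.3922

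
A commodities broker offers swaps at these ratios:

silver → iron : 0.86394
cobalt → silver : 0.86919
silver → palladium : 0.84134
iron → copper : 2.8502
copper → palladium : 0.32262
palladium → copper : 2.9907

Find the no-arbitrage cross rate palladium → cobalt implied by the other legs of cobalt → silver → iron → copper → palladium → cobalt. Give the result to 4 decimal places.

Known legs of the cycle: 0.86919 × 0.86394 × 2.8502 × 0.32262 = 0.6905019761622431064
For no arbitrage the full-cycle product must be 1, so the missing rate is 1 / 0.6905019761622431064 ≈ 1.448222.

1.4482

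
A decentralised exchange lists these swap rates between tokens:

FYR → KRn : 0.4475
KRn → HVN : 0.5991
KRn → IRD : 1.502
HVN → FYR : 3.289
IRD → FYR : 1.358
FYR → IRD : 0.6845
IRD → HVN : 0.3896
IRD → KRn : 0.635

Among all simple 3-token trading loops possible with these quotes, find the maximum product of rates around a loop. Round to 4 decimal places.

IRD→FYR→KRn→IRD: 1.358 × 0.4475 × 1.502 = 0.91277
HVN→FYR→KRn→HVN: 3.289 × 0.4475 × 0.5991 = 0.88177
IRD→HVN→FYR→IRD: 0.3896 × 3.289 × 0.6845 = 0.87711
Maximum is IRD→FYR→KRn→IRD at 0.9128; no arbitrage — every cycle loses value.

0.9128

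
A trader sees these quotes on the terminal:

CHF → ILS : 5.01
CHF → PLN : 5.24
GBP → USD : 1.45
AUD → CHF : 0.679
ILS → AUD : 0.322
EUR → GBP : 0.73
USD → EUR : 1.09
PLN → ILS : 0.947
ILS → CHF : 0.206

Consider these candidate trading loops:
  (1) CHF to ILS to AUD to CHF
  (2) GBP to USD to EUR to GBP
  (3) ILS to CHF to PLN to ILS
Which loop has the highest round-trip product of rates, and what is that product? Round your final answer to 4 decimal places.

1.1538

(1) 5.01 × 0.322 × 0.679 = 1.09538
(2) 1.45 × 1.09 × 0.73 = 1.15377
(3) 0.206 × 5.24 × 0.947 = 1.02223
Highest is cycle (2) at 1.1538 (>1, arbitrage).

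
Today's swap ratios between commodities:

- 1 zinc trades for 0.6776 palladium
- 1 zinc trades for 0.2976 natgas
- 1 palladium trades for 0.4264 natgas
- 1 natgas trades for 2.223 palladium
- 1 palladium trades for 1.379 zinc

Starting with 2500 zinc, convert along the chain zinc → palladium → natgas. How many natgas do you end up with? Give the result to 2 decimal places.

2500 zinc × 0.6776 = 1694 palladium
1694 palladium × 0.4264 = 722.3216 natgas

722.32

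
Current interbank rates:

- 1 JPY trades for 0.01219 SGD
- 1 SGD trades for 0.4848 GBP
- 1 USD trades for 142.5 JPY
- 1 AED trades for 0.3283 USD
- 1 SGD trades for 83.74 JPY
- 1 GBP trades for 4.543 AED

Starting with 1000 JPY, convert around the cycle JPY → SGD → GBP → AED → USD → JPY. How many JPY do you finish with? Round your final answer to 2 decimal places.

1256.01

1000 JPY × 0.01219 = 12.19 SGD
12.19 SGD × 0.4848 = 5.909712 GBP
5.909712 GBP × 4.543 = 26.847821616 AED
26.847821616 AED × 0.3283 = 8.8141398365328 USD
8.8141398365328 USD × 142.5 = 1256.014926705924 JPY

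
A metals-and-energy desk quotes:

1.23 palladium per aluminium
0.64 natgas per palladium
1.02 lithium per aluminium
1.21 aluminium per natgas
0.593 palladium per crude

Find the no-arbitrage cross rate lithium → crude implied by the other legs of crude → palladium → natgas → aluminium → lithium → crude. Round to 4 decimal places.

2.1349

Known legs of the cycle: 0.593 × 0.64 × 1.21 × 1.02 = 0.468403584
For no arbitrage the full-cycle product must be 1, so the missing rate is 1 / 0.468403584 ≈ 2.134911.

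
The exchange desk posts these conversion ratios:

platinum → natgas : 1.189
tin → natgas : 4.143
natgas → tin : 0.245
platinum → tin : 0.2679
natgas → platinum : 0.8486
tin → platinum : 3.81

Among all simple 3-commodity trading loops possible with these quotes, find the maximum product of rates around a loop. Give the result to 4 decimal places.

1.1099

tin→platinum→natgas→tin: 3.81 × 1.189 × 0.245 = 1.10987
tin→natgas→platinum→tin: 4.143 × 0.8486 × 0.2679 = 0.94187
Maximum is tin→platinum→natgas→tin at 1.1099; arbitrage exists.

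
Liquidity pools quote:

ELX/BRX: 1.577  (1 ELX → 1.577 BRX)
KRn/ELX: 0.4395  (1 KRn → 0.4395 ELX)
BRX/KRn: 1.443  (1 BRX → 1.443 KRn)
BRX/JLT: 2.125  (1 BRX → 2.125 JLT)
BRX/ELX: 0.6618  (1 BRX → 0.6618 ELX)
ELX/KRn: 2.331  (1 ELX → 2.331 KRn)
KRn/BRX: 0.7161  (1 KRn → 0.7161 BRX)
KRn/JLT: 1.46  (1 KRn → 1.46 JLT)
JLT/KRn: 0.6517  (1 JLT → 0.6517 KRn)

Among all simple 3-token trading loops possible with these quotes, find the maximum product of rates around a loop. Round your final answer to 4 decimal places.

1.1047

KRn→BRX→ELX→KRn: 0.7161 × 0.6618 × 2.331 = 1.10470
KRn→ELX→BRX→KRn: 0.4395 × 1.577 × 1.443 = 1.00013
KRn→BRX→JLT→KRn: 0.7161 × 2.125 × 0.6517 = 0.99170
Maximum is KRn→BRX→ELX→KRn at 1.1047; arbitrage exists.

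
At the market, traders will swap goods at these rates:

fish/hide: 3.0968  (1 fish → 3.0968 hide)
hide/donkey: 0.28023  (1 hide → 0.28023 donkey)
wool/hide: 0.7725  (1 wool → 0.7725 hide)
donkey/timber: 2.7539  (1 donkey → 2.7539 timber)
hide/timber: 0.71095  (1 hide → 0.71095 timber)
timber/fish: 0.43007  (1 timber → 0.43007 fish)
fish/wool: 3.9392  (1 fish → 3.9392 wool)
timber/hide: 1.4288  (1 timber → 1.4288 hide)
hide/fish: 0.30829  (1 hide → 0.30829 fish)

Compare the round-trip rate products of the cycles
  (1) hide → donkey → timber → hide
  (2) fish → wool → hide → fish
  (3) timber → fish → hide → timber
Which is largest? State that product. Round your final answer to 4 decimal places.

1.1026

(1) 0.28023 × 2.7539 × 1.4288 = 1.10264
(2) 3.9392 × 0.7725 × 0.30829 = 0.93814
(3) 0.43007 × 3.0968 × 0.71095 = 0.94687
Highest is cycle (1) at 1.1026 (>1, arbitrage).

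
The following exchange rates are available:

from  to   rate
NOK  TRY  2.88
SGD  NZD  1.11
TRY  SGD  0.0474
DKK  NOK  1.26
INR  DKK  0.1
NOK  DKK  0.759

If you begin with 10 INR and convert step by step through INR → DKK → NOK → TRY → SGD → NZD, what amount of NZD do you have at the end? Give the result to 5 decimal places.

0.19093

10 INR × 0.1 = 1 DKK
1 DKK × 1.26 = 1.26 NOK
1.26 NOK × 2.88 = 3.6288 TRY
3.6288 TRY × 0.0474 = 0.17200512 SGD
0.17200512 SGD × 1.11 = 0.1909256832 NZD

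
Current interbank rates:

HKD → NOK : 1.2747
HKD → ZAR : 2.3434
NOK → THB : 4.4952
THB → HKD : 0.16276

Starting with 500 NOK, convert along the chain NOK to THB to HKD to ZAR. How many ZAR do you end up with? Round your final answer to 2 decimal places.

857.26

500 NOK × 4.4952 = 2247.6 THB
2247.6 THB × 0.16276 = 365.819376 HKD
365.819376 HKD × 2.3434 = 857.2611257184 ZAR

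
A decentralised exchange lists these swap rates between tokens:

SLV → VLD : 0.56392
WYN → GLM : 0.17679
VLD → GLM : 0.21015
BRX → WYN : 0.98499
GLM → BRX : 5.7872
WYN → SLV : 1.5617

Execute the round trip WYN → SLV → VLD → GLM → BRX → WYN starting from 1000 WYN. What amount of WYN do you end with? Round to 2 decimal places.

1000 WYN × 1.5617 = 1561.7 SLV
1561.7 SLV × 0.56392 = 880.673864 VLD
880.673864 VLD × 0.21015 = 185.0736125196 GLM
185.0736125196 GLM × 5.7872 = 1071.05801037342912 BRX
1071.05801037342912 BRX × 0.98499 = 1054.9814296377239489088 WYN

1054.98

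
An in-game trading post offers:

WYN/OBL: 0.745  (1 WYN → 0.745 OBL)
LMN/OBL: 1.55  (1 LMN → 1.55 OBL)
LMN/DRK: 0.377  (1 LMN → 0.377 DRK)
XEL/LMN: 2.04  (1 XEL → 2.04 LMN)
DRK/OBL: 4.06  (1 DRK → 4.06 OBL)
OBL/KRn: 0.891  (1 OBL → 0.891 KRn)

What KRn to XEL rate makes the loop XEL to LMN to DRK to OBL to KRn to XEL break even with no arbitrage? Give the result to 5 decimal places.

Known legs of the cycle: 2.04 × 0.377 × 4.06 × 0.891 = 2.7821161368
For no arbitrage the full-cycle product must be 1, so the missing rate is 1 / 2.7821161368 ≈ 0.3594386.

0.35944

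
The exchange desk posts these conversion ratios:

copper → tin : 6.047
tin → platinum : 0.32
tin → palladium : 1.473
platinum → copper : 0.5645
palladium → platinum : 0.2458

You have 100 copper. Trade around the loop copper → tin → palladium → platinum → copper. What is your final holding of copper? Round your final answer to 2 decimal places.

100 copper × 6.047 = 604.7 tin
604.7 tin × 1.473 = 890.7231 palladium
890.7231 palladium × 0.2458 = 218.93973798 platinum
218.93973798 platinum × 0.5645 = 123.59148208971 copper

123.59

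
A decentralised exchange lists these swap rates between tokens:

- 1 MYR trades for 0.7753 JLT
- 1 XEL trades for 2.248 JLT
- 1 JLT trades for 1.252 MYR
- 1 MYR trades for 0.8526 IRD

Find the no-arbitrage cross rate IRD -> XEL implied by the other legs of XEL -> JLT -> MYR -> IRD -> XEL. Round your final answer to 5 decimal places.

0.41673

Known legs of the cycle: 2.248 × 1.252 × 0.8526 = 2.3996392896
For no arbitrage the full-cycle product must be 1, so the missing rate is 1 / 2.3996392896 ≈ 0.4167293.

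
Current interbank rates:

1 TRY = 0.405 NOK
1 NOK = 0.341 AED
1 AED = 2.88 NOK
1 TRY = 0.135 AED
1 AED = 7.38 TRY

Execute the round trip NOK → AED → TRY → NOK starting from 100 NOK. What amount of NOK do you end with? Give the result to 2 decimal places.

100 NOK × 0.341 = 34.1 AED
34.1 AED × 7.38 = 251.658 TRY
251.658 TRY × 0.405 = 101.92149 NOK

101.92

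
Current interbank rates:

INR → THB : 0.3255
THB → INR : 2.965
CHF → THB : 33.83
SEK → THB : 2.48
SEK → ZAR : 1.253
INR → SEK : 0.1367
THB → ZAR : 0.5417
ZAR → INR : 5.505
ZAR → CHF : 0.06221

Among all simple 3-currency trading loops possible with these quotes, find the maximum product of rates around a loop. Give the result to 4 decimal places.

THB→ZAR→CHF→THB: 0.5417 × 0.06221 × 33.83 = 1.14004
THB→INR→SEK→THB: 2.965 × 0.1367 × 2.48 = 1.00518
THB→ZAR→INR→THB: 0.5417 × 5.505 × 0.3255 = 0.97066
INR→SEK→ZAR→INR: 0.1367 × 1.253 × 5.505 = 0.94292
Maximum is THB→ZAR→CHF→THB at 1.1400; arbitrage exists.

1.1400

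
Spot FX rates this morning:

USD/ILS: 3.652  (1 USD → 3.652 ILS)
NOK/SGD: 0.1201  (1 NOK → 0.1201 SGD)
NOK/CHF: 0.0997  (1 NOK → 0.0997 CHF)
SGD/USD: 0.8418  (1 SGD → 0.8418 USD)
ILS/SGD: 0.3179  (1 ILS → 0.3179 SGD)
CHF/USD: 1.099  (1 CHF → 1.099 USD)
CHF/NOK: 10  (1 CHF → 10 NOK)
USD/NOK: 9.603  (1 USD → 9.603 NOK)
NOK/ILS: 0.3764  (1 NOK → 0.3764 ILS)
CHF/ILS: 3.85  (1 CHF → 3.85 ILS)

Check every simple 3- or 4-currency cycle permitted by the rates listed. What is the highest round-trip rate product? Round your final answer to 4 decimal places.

NOK→CHF→USD→NOK: 0.0997 × 1.099 × 9.603 = 1.05220
USD→ILS→SGD→USD: 3.652 × 0.3179 × 0.8418 = 0.97731
NOK→SGD→USD→NOK: 0.1201 × 0.8418 × 9.603 = 0.97087
NOK→ILS→SGD→USD→NOK: 0.3764 × 0.3179 × 0.8418 × 9.603 = 0.96729
Maximum is NOK→CHF→USD→NOK at 1.0522; arbitrage exists.

1.0522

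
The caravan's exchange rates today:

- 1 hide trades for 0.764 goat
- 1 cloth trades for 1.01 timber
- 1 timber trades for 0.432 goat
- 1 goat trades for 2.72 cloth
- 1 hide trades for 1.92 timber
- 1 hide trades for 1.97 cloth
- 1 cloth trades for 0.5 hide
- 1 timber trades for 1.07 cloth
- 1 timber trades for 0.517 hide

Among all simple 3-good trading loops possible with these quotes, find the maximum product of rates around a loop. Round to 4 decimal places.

timber→goat→cloth→timber: 0.432 × 2.72 × 1.01 = 1.18679
hide→goat→cloth→hide: 0.764 × 2.72 × 0.5 = 1.03904
timber→hide→cloth→timber: 0.517 × 1.97 × 1.01 = 1.02867
timber→cloth→hide→timber: 1.07 × 0.5 × 1.92 = 1.02720
Maximum is timber→goat→cloth→timber at 1.1868; arbitrage exists.

1.1868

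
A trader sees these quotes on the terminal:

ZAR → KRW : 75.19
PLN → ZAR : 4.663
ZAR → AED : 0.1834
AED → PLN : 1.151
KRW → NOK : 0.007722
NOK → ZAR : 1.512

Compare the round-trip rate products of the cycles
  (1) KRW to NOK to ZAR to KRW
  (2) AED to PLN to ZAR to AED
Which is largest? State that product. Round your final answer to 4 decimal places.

(1) 0.007722 × 1.512 × 75.19 = 0.87789
(2) 1.151 × 4.663 × 0.1834 = 0.98433
Highest is cycle (2) at 0.9843 (≤1, no arbitrage).

0.9843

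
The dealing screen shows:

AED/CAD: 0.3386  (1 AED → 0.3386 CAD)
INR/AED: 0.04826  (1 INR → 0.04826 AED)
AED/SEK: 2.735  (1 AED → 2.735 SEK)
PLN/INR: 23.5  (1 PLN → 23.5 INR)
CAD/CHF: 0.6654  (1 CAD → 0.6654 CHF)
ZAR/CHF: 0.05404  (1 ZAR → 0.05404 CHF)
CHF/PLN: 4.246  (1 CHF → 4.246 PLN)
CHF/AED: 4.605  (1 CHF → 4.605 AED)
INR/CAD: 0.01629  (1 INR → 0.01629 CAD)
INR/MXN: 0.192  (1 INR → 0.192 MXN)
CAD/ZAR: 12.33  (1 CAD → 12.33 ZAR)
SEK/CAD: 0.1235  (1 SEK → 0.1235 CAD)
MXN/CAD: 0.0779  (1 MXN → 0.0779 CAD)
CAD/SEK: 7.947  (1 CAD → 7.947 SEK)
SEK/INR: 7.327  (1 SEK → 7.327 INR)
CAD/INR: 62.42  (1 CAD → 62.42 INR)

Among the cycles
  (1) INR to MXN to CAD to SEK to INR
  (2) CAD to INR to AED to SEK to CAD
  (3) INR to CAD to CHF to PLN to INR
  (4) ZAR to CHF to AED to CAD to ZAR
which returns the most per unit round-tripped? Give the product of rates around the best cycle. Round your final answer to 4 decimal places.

1.0816

(1) 0.192 × 0.0779 × 7.947 × 7.327 = 0.87090
(2) 62.42 × 0.04826 × 2.735 × 0.1235 = 1.01750
(3) 0.01629 × 0.6654 × 4.246 × 23.5 = 1.08156
(4) 0.05404 × 4.605 × 0.3386 × 12.33 = 1.03895
Highest is cycle (3) at 1.0816 (>1, arbitrage).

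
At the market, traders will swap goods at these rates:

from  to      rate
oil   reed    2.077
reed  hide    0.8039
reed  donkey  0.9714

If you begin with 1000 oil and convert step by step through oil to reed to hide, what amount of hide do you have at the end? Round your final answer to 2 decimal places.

1669.70

1000 oil × 2.077 = 2077 reed
2077 reed × 0.8039 = 1669.7003 hide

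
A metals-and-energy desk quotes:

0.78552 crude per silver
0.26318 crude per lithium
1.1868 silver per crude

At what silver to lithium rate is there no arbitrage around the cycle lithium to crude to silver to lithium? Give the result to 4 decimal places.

Known legs of the cycle: 0.26318 × 1.1868 = 0.312342024
For no arbitrage the full-cycle product must be 1, so the missing rate is 1 / 0.312342024 ≈ 3.201618.

3.2016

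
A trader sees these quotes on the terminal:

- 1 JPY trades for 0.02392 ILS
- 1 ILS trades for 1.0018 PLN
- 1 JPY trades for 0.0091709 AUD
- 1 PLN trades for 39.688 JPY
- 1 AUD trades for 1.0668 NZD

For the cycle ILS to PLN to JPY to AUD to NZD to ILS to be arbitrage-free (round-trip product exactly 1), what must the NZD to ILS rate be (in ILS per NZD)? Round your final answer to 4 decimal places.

Known legs of the cycle: 1.0018 × 39.688 × 0.0091709 × 1.0668 = 0.388987106508547008
For no arbitrage the full-cycle product must be 1, so the missing rate is 1 / 0.388987106508547008 ≈ 2.570779.

2.5708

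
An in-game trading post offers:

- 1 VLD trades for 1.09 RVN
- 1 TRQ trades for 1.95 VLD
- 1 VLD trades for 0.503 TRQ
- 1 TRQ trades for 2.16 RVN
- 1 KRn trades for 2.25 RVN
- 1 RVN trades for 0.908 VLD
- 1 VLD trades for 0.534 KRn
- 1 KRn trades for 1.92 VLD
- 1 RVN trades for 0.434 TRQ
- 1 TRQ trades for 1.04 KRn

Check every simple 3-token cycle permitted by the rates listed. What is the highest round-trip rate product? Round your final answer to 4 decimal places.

VLD→KRn→RVN→VLD: 0.534 × 2.25 × 0.908 = 1.09096
TRQ→KRn→RVN→TRQ: 1.04 × 2.25 × 0.434 = 1.01556
TRQ→KRn→VLD→TRQ: 1.04 × 1.92 × 0.503 = 1.00439
TRQ→RVN→VLD→TRQ: 2.16 × 0.908 × 0.503 = 0.98652
TRQ→VLD→RVN→TRQ: 1.95 × 1.09 × 0.434 = 0.92247
Maximum is VLD→KRn→RVN→VLD at 1.0910; arbitrage exists.

1.0910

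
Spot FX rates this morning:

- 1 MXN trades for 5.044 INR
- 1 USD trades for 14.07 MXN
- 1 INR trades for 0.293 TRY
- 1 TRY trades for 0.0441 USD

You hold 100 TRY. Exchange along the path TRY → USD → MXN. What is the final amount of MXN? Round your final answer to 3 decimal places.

100 TRY × 0.0441 = 4.41 USD
4.41 USD × 14.07 = 62.0487 MXN

62.049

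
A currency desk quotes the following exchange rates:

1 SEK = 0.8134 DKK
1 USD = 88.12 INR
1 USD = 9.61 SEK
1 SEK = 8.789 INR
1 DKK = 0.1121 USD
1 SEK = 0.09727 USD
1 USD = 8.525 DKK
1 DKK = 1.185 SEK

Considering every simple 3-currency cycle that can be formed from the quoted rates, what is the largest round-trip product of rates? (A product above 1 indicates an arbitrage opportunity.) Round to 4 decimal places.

DKK→SEK→USD→DKK: 1.185 × 0.09727 × 8.525 = 0.98263
DKK→USD→SEK→DKK: 0.1121 × 9.61 × 0.8134 = 0.87626
Maximum is DKK→SEK→USD→DKK at 0.9826; no arbitrage — every cycle loses value.

0.9826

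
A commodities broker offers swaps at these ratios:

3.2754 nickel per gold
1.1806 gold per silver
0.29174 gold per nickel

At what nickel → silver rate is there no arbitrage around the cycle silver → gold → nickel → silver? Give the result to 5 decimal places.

Known legs of the cycle: 1.1806 × 3.2754 = 3.86693724
For no arbitrage the full-cycle product must be 1, so the missing rate is 1 / 3.86693724 ≈ 0.2586026.

0.25860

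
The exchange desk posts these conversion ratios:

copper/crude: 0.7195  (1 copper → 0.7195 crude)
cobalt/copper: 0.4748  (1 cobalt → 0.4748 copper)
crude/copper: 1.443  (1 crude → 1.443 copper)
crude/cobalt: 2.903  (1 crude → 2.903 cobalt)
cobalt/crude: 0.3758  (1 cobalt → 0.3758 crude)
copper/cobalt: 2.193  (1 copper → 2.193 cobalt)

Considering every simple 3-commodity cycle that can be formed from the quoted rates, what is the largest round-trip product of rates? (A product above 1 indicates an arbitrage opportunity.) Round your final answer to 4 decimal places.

1.1892

copper→cobalt→crude→copper: 2.193 × 0.3758 × 1.443 = 1.18922
copper→crude→cobalt→copper: 0.7195 × 2.903 × 0.4748 = 0.99172
Maximum is copper→cobalt→crude→copper at 1.1892; arbitrage exists.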